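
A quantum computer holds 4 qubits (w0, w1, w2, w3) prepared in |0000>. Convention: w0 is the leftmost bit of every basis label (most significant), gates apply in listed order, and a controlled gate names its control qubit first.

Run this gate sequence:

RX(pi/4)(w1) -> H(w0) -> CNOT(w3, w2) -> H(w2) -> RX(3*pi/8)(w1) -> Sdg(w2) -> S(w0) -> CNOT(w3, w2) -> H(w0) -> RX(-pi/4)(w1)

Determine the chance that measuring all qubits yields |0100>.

The probability of measuring |0100> is 1/8 - sqrt(2 - sqrt(2))/16.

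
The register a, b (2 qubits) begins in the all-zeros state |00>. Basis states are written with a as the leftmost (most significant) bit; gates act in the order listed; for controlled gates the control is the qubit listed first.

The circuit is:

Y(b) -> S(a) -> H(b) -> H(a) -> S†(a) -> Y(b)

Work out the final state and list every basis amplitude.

The resulting statevector has amplitude -1/2 on |00>, -1/2 on |01>, I/2 on |10>, I/2 on |11>.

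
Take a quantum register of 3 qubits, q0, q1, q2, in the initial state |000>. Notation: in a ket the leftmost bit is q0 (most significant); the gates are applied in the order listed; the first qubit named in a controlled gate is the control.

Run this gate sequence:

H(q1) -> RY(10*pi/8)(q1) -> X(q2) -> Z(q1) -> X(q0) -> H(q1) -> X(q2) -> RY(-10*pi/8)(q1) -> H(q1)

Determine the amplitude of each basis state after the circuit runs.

The resulting statevector has amplitude sqrt(2)/2 on |100>, -sqrt(2)/2 on |110>, and 0 on every other basis state.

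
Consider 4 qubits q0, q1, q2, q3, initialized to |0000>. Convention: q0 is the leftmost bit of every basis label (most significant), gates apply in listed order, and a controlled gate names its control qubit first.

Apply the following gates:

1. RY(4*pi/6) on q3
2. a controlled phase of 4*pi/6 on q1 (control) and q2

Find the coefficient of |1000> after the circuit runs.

The amplitude on |1000> is 0.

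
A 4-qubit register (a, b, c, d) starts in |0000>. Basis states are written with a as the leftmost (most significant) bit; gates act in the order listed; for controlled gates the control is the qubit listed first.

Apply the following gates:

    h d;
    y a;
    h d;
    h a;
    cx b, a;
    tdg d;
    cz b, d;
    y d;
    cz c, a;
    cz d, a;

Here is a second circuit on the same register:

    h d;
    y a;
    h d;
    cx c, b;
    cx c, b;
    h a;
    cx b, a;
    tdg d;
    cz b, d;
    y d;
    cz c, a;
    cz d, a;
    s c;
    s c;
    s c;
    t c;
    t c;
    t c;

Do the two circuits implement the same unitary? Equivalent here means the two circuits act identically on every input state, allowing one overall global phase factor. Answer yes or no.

No, they are not equivalent — no single phase factor reconciles the two unitaries.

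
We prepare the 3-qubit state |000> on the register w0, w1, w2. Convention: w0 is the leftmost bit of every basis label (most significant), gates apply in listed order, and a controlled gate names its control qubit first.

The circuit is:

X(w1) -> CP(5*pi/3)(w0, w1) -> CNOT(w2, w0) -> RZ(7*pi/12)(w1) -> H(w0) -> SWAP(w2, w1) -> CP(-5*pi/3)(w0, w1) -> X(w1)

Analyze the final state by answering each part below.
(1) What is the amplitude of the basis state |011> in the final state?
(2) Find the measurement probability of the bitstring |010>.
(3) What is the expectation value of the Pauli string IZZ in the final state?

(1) The final state's coefficient on |011> equals sqrt(2)*exp(7*I*pi/24)/2.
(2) Outcome |010> occurs with probability 0.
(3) The observable IZZ averages to 1.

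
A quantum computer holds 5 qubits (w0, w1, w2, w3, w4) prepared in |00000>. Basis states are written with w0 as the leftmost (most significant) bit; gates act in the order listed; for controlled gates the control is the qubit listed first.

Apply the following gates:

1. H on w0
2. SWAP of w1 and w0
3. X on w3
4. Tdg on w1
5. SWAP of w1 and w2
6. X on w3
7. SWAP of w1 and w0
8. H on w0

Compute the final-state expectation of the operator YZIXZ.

The observable YZIXZ averages to 0.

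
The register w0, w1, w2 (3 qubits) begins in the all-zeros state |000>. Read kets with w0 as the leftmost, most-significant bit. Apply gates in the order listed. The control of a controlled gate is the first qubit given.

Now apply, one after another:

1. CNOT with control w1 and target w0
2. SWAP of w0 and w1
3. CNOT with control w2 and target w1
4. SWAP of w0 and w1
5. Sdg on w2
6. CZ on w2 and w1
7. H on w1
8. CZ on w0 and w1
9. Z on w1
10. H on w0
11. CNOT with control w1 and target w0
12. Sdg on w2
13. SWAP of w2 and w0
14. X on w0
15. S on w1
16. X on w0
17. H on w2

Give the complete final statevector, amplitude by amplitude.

The final amplitudes are sqrt(2)/2 on |000>, -sqrt(2)*I/2 on |010>, and 0 on every other basis state.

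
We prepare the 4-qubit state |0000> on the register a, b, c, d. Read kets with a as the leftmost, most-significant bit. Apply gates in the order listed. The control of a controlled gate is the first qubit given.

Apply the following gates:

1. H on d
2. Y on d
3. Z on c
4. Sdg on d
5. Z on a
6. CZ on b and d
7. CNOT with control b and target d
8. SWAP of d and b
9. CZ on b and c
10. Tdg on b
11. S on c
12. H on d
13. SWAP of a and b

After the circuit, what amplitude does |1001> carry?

The final state's coefficient on |1001> equals -exp(3*I*pi/4)/2.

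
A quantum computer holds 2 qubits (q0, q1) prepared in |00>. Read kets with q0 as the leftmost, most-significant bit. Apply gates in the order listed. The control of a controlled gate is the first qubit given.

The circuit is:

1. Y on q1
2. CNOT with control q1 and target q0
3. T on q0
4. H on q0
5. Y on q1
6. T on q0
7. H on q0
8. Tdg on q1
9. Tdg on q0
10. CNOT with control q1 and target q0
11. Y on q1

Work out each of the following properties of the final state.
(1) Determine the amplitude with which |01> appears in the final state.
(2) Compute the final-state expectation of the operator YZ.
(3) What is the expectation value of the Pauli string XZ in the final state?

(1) |01> carries amplitude 1/2 + exp(3*I*pi/4)/2 in the final state.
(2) The expectation value of YZ is -1/2.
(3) In the final state, XZ has expectation -1/2.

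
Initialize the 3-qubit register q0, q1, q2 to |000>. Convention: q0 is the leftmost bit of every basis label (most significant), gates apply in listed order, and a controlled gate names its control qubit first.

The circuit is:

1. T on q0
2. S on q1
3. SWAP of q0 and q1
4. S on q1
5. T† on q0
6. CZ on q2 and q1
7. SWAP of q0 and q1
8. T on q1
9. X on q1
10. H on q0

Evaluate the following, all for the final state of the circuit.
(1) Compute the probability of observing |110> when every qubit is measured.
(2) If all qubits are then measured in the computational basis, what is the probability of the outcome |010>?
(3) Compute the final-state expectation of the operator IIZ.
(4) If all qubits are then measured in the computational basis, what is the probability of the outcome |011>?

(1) Outcome |110> occurs with probability 1/2.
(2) Outcome |010> occurs with probability 1/2.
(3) In the final state, IIZ has expectation 1.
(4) The probability of measuring |011> is 0.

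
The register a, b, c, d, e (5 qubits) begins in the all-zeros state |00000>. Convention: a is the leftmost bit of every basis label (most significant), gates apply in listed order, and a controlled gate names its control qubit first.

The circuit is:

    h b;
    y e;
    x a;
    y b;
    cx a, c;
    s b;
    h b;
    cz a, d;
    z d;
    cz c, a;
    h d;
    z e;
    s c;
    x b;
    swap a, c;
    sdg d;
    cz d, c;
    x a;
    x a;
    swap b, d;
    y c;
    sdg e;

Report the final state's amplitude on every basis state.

The final amplitudes are sqrt(2)*(1 - I)/4 on |10001>, sqrt(2)*(-1 - I)/4 on |10011>, sqrt(2)*(1 + I)/4 on |11001>, sqrt(2)*(1 - I)/4 on |11011>, and 0 on every other basis state.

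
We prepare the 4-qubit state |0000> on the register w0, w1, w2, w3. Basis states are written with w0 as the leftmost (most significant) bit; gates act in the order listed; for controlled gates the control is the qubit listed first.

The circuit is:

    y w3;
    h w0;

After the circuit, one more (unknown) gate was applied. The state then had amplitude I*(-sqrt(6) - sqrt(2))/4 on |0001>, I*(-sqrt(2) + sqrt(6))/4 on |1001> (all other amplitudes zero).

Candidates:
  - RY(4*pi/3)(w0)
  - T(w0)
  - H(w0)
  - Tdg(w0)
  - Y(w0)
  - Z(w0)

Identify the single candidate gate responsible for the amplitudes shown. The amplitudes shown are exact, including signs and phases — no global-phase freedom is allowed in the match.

The unique candidate consistent with the amplitudes is RY(4*pi/3)(w0).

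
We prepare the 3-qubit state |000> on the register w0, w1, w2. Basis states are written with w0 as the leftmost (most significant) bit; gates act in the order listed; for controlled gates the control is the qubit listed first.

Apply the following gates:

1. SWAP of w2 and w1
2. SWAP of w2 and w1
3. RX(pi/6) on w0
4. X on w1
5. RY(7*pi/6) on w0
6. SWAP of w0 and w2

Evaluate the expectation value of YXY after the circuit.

In the final state, YXY has expectation 0.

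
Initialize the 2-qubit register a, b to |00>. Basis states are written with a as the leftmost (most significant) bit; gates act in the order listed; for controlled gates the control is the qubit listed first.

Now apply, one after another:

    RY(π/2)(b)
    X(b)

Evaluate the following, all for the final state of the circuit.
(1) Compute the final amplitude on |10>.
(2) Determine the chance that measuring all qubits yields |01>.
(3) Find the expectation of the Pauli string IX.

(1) The final state's coefficient on |10> equals 0.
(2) A full measurement returns |01> with probability 1/2.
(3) The observable IX averages to 1.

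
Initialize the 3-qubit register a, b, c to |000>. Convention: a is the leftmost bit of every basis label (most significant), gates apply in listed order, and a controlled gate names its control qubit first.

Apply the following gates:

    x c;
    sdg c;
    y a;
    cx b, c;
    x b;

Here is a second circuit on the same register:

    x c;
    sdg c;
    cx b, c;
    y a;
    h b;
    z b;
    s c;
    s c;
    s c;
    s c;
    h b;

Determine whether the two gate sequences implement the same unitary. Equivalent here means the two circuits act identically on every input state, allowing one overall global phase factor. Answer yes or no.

Yes — the two circuits implement the same unitary up to a global phase.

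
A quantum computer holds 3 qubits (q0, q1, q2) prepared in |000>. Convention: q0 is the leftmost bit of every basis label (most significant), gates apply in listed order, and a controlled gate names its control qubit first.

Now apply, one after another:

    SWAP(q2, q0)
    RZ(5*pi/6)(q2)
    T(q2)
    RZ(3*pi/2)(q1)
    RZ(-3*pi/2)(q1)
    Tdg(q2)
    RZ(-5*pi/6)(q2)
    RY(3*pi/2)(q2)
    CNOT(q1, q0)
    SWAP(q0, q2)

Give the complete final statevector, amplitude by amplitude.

The final amplitudes are -sqrt(2)/2 on |000>, sqrt(2)/2 on |100>, and 0 on every other basis state.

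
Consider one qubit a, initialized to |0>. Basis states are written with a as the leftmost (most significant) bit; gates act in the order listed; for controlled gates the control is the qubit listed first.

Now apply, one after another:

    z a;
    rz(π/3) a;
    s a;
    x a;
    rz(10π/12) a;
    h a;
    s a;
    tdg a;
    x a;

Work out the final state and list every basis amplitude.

The resulting statevector has amplitude -sqrt(2)*I/2 on |0>, sqrt(2)*exp(I*pi/4)/2 on |1>.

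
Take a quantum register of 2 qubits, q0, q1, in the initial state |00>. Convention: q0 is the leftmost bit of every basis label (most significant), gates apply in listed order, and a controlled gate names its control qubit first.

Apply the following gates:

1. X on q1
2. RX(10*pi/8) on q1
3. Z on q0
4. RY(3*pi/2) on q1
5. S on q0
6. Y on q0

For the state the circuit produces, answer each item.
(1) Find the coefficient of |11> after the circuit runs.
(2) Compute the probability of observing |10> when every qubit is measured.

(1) The amplitude on |11> is sqrt(2)*sqrt(sqrt(2) + 2)/4 + sqrt(2)*I*sqrt(2 - sqrt(2))/4.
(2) Outcome |10> occurs with probability 1/2.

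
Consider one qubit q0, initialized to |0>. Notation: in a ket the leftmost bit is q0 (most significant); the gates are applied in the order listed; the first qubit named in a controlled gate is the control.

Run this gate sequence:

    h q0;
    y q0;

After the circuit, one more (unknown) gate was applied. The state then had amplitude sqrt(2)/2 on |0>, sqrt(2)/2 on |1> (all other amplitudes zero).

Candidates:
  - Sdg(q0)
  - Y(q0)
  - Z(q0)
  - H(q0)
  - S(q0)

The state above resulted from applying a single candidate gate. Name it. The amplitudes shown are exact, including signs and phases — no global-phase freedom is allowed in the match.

The applied gate was Y(q0).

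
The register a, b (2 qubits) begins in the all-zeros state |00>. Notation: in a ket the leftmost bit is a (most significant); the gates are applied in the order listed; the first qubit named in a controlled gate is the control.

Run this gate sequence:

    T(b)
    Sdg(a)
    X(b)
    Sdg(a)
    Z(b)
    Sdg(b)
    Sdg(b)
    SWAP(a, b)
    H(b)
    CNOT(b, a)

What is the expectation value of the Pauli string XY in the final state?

The observable XY averages to 0.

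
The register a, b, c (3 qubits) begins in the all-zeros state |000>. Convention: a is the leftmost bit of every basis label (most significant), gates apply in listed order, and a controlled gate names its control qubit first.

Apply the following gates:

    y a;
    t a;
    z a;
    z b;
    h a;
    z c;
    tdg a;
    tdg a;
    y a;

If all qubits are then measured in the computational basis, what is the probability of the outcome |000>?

Outcome |000> occurs with probability 1/2.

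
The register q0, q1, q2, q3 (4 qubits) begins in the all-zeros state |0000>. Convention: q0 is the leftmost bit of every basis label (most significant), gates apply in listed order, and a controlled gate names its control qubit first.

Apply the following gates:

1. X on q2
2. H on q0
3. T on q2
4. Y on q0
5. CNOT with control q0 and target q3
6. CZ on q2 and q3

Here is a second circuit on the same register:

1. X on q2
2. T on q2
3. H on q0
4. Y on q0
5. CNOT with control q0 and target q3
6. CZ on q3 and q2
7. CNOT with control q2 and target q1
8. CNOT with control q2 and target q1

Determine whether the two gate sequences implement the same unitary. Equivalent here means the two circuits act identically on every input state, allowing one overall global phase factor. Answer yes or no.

Yes — the two circuits implement the same unitary up to a global phase.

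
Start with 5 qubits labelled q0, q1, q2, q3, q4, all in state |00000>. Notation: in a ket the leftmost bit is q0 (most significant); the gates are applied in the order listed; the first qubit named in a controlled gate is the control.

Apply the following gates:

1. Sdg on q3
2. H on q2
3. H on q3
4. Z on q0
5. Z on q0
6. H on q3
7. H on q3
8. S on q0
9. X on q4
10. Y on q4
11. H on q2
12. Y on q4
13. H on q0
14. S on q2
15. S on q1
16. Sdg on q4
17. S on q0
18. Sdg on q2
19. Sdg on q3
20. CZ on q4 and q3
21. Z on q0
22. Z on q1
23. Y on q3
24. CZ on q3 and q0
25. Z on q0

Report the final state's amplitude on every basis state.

The final amplitudes are -I/2 on |00001>, 1/2 on |00011>, 1/2 on |10001>, -I/2 on |10011>, and 0 on every other basis state. Key observation: gates 3-6 undo each other exactly, leaving only the rest of the circuit to track.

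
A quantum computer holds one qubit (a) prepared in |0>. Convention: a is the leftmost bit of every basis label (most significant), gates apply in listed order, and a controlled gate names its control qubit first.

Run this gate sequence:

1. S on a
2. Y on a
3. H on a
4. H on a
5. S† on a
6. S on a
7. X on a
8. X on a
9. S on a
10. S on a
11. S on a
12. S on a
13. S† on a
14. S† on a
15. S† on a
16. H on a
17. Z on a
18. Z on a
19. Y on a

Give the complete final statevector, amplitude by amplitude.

The final amplitudes are -sqrt(2)*I/2 on |0>, -sqrt(2)*I/2 on |1>.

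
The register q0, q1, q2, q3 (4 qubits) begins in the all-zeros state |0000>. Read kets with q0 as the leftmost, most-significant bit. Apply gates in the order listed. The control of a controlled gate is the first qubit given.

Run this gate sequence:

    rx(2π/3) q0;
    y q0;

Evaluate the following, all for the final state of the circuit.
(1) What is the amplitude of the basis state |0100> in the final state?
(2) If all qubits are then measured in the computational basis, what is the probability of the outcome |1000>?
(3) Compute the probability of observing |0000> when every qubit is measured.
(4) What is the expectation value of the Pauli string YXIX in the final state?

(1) The final state's coefficient on |0100> equals 0.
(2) A full measurement returns |1000> with probability 1/4.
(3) A full measurement returns |0000> with probability 3/4.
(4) The observable YXIX averages to 0.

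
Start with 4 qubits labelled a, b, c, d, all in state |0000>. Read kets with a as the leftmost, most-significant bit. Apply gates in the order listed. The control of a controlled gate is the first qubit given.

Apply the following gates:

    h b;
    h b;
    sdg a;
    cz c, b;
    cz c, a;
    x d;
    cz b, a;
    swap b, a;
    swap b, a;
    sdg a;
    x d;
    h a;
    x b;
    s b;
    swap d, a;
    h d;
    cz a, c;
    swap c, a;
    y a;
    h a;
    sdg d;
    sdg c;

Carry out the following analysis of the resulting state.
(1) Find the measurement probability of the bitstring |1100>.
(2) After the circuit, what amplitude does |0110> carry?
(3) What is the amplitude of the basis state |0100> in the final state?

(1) Outcome |1100> occurs with probability 1/2.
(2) The final state's coefficient on |0110> equals 0.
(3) |0100> carries amplitude -sqrt(2)/2 in the final state.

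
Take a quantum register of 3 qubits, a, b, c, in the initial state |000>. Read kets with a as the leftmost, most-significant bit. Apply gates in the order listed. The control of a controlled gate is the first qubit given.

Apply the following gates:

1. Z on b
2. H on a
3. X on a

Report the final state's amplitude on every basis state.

The final amplitudes are sqrt(2)/2 on |000>, sqrt(2)/2 on |100>, and 0 on every other basis state.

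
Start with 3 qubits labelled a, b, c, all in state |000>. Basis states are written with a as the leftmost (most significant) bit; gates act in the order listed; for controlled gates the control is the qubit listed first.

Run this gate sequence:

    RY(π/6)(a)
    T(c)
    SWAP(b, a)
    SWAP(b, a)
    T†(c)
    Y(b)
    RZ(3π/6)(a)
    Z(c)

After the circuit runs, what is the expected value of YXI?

In the final state, YXI has expectation 0. Key observation: steps 2-5 multiply out to the identity, so the circuit reduces to the remaining gates.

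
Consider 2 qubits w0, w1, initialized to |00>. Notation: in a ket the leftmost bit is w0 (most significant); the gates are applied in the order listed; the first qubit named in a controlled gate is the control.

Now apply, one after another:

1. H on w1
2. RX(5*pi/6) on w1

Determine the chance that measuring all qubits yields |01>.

A full measurement returns |01> with probability 1/2.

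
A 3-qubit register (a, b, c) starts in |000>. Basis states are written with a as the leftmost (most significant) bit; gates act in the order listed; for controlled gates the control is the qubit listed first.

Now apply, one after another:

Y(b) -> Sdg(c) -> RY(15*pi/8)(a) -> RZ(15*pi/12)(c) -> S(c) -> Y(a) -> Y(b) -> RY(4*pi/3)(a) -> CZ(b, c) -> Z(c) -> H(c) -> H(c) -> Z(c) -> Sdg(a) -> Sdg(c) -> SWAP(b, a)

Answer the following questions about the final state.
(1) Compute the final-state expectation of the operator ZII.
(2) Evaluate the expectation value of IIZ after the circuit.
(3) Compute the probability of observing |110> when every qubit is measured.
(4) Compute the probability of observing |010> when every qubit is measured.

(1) In the final state, ZII has expectation 1. Key observation: steps 10-13 multiply out to the identity, so the circuit reduces to the remaining gates.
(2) In the final state, IIZ has expectation 1.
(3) Outcome |110> occurs with probability 0.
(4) A full measurement returns |010> with probability -sqrt(sqrt(2) + 2)/8 - sqrt(6 - 3*sqrt(2))/8 + 1/2.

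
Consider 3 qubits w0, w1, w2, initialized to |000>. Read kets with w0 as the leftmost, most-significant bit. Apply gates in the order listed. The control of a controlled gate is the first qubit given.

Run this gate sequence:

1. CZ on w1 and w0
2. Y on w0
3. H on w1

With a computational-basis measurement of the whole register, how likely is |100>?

Outcome |100> occurs with probability 1/2.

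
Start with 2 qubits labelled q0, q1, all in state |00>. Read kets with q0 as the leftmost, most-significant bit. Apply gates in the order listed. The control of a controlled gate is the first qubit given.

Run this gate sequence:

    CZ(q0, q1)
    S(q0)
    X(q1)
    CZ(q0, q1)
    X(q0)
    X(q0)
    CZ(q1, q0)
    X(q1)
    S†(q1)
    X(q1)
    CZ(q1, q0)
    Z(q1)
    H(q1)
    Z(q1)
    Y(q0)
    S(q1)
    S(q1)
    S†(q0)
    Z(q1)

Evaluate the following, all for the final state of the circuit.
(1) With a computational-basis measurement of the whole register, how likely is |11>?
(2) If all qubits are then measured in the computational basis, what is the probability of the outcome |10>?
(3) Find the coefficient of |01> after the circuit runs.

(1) Outcome |11> occurs with probability 1/2.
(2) A full measurement returns |10> with probability 1/2.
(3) |01> carries amplitude 0 in the final state.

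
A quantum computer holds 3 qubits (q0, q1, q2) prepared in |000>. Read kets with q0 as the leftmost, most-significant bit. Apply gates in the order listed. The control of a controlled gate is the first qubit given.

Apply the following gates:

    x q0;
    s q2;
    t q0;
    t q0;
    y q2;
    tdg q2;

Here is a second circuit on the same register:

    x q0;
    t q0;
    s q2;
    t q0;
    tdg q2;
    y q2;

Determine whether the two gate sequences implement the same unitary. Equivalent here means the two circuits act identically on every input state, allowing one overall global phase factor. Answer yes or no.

No — the two circuits implement different unitaries, even allowing a global phase.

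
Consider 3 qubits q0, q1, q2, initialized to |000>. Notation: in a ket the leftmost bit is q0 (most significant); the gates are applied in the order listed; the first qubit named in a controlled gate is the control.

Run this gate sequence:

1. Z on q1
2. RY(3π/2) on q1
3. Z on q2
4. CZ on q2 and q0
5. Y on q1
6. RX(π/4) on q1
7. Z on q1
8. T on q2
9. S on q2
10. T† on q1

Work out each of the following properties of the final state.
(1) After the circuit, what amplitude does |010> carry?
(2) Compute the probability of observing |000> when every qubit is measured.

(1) The final state's coefficient on |010> equals -sqrt(2)*sqrt(2 - sqrt(2))*exp(3*I*pi/4)/4 + sqrt(2)*sqrt(sqrt(2) + 2)*exp(I*pi/4)/4.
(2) The probability of measuring |000> is 1/2.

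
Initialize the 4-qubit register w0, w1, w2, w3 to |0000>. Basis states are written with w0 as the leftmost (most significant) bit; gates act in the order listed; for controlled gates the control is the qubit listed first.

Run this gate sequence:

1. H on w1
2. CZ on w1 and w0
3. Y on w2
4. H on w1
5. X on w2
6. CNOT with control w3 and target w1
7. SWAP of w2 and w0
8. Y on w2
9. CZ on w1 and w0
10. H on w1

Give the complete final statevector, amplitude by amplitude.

After the circuit, the state carries amplitude -sqrt(2)/2 on |0010>, -sqrt(2)/2 on |0110>, and 0 on every other basis state.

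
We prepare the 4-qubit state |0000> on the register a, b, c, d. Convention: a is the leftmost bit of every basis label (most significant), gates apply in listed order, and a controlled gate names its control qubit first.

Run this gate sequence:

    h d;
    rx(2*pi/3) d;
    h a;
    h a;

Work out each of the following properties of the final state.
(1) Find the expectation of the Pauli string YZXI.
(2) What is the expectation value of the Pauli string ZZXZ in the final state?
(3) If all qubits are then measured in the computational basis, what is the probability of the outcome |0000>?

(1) In the final state, YZXI has expectation 0. Key observation: steps 3-4 multiply out to the identity, so the circuit reduces to the remaining gates.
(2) The expectation value of ZZXZ is 0.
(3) A full measurement returns |0000> with probability 1/2.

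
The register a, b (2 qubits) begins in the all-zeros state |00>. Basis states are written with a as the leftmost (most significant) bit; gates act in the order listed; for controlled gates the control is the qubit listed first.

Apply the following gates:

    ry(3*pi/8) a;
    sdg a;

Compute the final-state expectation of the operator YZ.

In the final state, YZ has expectation -sqrt(sqrt(2) + 2)/2.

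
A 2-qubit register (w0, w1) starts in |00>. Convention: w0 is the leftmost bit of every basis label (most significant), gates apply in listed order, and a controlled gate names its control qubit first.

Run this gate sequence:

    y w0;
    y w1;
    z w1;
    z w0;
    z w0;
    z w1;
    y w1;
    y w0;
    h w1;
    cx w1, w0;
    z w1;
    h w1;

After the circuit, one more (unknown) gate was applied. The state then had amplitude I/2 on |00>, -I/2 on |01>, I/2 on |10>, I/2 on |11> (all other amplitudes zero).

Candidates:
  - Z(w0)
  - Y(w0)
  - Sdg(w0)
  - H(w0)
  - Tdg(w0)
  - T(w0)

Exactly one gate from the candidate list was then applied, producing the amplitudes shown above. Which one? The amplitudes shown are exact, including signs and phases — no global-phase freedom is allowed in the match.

The applied gate was Y(w0). Key observation: gates 1-8 undo each other exactly, leaving only the rest of the circuit to track.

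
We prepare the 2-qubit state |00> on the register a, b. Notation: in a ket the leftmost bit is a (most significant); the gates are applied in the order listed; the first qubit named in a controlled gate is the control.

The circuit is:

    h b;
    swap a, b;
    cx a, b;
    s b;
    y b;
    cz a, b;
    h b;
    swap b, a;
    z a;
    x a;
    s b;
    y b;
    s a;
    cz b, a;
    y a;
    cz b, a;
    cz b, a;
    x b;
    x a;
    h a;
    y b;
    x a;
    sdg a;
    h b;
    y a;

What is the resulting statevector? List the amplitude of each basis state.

After the circuit, the state carries amplitude 0 on |00>, 1/2 + I/2 on |01>, 0 on |10>, -1/2 - I/2 on |11>.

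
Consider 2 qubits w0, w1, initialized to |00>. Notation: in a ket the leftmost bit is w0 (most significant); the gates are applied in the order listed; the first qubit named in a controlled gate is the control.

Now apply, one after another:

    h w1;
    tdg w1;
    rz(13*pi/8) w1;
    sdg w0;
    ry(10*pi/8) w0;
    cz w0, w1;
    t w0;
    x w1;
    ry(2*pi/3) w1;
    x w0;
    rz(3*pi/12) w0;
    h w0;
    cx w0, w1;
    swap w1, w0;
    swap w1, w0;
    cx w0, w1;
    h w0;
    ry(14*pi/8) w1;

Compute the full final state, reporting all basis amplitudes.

The final amplitudes are sqrt(6)*exp(-11*I*pi/16)/8 + sqrt(3)*exp(-11*I*pi/16)/8 + exp(11*I*pi/16)/8 - sqrt(2)*sqrt(1/2 - sqrt(2)/4)*sqrt(sqrt(2)/4 + 1/2)*exp(-11*I*pi/16)/4 + sqrt(2)*exp(11*I*pi/16)/8 + sqrt(6)*sqrt(1/2 - sqrt(2)/4)*sqrt(sqrt(2)/4 + 1/2)*exp(11*I*pi/16)/4 on |00>, -sqrt(2)*sqrt(1/2 - sqrt(2)/4)*sqrt(sqrt(2)/4 + 1/2)*exp(11*I*pi/16)/4 - exp(-11*I*pi/16)/8 - sqrt(2)*exp(-11*I*pi/16)/8 + sqrt(3)*exp(11*I*pi/16)/8 - sqrt(6)*sqrt(1/2 - sqrt(2)/4)*sqrt(sqrt(2)/4 + 1/2)*exp(-11*I*pi/16)/4 + sqrt(6)*exp(11*I*pi/16)/8 on |01>, -sqrt(3)*exp(11*I*pi/16)/8 + sqrt(2)*exp(-11*I*pi/16)/8 + sqrt(2)*sqrt(1/2 - sqrt(2)/4)*sqrt(sqrt(2)/4 + 1/2)*exp(11*I*pi/16)/4 - exp(-11*I*pi/16)/8 - sqrt(6)*sqrt(1/2 - sqrt(2)/4)*sqrt(sqrt(2)/4 + 1/2)*exp(-11*I*pi/16)/4 + sqrt(6)*exp(11*I*pi/16)/8 on |10>, sqrt(6)*exp(-11*I*pi/16)/8 - sqrt(2)*exp(11*I*pi/16)/8 + sqrt(2)*sqrt(1/2 - sqrt(2)/4)*sqrt(sqrt(2)/4 + 1/2)*exp(-11*I*pi/16)/4 + exp(11*I*pi/16)/8 + sqrt(6)*sqrt(1/2 - sqrt(2)/4)*sqrt(sqrt(2)/4 + 1/2)*exp(11*I*pi/16)/4 - sqrt(3)*exp(-11*I*pi/16)/8 on |11>. Key observation: gates 12-17 undo each other exactly, leaving only the rest of the circuit to track.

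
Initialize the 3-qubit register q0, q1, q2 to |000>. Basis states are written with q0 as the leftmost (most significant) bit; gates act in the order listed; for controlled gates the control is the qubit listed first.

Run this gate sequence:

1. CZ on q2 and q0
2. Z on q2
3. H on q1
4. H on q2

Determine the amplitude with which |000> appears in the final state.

The final state's coefficient on |000> equals 1/2.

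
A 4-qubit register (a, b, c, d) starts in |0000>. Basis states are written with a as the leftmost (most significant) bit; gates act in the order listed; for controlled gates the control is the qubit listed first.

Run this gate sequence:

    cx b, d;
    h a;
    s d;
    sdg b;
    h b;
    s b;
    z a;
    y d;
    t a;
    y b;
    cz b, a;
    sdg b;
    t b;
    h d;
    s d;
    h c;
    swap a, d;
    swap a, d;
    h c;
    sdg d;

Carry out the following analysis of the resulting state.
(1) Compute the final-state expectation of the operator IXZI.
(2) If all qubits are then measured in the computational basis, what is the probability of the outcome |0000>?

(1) In the final state, IXZI has expectation 0. Key observation: gates 15-20 undo each other exactly, leaving only the rest of the circuit to track.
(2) A full measurement returns |0000> with probability 1/8.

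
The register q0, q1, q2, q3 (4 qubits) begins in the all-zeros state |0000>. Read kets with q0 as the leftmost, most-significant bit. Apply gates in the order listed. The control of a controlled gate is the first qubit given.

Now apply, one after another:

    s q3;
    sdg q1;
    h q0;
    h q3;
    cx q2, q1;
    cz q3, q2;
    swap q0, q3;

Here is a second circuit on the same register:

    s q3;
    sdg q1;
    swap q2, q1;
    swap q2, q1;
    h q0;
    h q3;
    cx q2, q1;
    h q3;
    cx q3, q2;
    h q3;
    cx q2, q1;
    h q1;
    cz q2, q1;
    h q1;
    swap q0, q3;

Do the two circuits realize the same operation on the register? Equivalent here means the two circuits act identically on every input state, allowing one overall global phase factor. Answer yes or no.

No: there is an input state on which the two circuits produce genuinely different outputs (not merely differing by a phase).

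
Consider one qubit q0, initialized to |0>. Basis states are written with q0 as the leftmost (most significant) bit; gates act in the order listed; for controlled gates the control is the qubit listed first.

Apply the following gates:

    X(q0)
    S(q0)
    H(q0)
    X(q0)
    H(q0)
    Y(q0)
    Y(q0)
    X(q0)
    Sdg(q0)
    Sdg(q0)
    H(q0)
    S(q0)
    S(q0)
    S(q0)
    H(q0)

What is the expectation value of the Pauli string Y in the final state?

In the final state, Y has expectation 1.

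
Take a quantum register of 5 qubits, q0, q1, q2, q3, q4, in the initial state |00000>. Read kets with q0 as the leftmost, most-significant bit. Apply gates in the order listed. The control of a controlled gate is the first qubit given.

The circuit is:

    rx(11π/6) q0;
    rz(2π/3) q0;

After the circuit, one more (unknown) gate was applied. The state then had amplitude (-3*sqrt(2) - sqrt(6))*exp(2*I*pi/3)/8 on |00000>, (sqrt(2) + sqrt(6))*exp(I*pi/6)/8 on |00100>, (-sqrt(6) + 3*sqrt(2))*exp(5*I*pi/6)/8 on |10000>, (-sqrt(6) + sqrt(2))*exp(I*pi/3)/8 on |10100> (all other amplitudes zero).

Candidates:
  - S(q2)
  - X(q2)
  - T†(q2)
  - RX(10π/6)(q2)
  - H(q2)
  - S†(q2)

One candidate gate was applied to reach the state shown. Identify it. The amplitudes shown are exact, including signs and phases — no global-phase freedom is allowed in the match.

It was RX(10π/6)(q2) that produced the state shown.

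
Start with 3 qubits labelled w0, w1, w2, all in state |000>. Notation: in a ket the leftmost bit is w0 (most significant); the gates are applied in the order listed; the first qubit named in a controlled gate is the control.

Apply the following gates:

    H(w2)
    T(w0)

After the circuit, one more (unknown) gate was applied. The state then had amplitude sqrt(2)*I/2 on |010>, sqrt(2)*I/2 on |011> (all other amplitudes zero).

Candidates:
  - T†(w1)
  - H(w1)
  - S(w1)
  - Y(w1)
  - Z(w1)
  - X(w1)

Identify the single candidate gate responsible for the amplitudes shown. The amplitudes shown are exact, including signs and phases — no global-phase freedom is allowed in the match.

The unique candidate consistent with the amplitudes is Y(w1).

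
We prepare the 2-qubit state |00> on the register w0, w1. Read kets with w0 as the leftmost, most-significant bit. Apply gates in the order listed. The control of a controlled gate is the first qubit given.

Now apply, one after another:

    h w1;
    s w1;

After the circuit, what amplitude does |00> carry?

|00> carries amplitude sqrt(2)/2 in the final state.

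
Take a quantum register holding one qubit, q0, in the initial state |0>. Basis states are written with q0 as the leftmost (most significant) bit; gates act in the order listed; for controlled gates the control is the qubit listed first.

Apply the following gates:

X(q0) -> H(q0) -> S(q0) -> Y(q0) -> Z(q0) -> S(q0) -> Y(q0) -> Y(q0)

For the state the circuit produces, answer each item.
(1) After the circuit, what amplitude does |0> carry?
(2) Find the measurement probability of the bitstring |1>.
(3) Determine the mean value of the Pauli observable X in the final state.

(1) The final state's coefficient on |0> equals -sqrt(2)/2.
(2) The probability of measuring |1> is 1/2.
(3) The observable X averages to -1.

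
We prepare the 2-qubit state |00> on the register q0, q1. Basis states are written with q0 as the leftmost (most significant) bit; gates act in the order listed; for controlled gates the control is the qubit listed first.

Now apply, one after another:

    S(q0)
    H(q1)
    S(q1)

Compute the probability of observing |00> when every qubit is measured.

Outcome |00> occurs with probability 1/2.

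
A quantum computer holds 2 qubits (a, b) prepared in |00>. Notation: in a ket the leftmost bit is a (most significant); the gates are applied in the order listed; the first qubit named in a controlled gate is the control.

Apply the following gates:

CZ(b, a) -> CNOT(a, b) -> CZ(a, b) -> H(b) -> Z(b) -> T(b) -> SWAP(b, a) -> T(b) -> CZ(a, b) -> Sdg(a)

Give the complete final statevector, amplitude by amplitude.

The resulting statevector has amplitude sqrt(2)/2 on |00>, 0 on |01>, sqrt(2)*exp(3*I*pi/4)/2 on |10>, 0 on |11>.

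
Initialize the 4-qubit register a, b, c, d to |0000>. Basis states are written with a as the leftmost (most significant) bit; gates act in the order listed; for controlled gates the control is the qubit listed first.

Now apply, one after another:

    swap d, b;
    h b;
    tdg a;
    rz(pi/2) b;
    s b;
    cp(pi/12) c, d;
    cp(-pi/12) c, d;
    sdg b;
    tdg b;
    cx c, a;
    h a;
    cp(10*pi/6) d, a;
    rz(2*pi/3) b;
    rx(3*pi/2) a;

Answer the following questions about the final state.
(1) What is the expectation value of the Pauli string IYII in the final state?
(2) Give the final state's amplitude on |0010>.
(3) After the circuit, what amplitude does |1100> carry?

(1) In the final state, IYII has expectation -sqrt(2)/4 + sqrt(6)/4. Key observation: the block from step 5 through step 8 cancels to the identity and can be dropped.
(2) The final state's coefficient on |0010> equals 0.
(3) The amplitude on |1100> is sqrt(2)*(-exp(I*pi/3) - exp(5*I*pi/6))/4.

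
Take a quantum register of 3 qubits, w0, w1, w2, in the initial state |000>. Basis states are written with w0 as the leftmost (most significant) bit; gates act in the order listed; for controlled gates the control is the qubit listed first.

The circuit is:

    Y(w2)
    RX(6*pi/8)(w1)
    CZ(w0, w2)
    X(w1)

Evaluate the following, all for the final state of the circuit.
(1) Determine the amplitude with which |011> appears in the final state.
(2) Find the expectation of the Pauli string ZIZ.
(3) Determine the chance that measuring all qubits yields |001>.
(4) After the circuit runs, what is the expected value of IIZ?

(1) The final state's coefficient on |011> equals I*sqrt(2 - sqrt(2))/2.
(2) The observable ZIZ averages to -1.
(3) Outcome |001> occurs with probability sqrt(2)/4 + 1/2.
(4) The observable IIZ averages to -1.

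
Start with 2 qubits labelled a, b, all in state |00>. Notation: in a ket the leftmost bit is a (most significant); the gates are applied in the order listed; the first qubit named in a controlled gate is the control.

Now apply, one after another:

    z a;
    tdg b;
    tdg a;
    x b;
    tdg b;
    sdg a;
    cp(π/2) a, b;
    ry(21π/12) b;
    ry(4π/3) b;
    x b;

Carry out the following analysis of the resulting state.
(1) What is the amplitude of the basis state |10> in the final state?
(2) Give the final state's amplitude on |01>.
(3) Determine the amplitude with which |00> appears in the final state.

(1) |10> carries amplitude 0 in the final state.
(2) |01> carries amplitude (-sqrt(3*sqrt(2) + 6)/4 - sqrt(2 - sqrt(2))/4)*exp(3*I*pi/4) in the final state.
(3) The amplitude on |00> is (-sqrt(sqrt(2) + 2)/4 + sqrt(6 - 3*sqrt(2))/4)*exp(3*I*pi/4).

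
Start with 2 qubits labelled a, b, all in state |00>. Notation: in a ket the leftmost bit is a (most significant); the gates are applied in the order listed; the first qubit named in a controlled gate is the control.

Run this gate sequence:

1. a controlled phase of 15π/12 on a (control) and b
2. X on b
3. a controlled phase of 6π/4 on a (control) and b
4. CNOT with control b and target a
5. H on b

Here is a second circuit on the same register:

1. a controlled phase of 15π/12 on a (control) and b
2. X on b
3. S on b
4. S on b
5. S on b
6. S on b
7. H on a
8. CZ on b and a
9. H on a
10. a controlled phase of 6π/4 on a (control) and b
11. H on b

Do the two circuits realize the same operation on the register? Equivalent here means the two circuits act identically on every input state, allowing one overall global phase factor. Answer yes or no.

No, they are not equivalent — no single phase factor reconciles the two unitaries.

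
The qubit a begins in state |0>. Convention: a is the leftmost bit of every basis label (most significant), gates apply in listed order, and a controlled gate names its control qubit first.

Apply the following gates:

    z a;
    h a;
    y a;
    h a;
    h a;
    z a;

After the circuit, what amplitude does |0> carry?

The final state's coefficient on |0> equals -sqrt(2)*I/2.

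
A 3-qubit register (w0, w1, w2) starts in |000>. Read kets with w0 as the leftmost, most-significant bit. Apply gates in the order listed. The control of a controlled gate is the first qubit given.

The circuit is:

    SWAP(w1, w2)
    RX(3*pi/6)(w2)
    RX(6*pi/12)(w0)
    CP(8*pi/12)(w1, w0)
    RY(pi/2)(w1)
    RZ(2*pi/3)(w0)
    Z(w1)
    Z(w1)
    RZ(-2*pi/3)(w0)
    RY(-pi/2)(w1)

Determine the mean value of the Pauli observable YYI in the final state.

The observable YYI averages to 0. Key observation: the block from step 5 through step 10 cancels to the identity and can be dropped.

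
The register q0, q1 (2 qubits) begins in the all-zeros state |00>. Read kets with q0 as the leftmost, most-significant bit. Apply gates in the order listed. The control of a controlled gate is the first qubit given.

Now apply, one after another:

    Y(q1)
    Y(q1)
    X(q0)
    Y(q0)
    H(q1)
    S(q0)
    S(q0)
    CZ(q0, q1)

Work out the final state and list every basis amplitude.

The resulting statevector has amplitude -sqrt(2)*I/2 on |00>, -sqrt(2)*I/2 on |01>, 0 on |10>, 0 on |11>.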